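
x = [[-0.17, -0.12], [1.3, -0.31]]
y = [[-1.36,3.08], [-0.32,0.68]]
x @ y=[[0.27, -0.61],[-1.67, 3.79]]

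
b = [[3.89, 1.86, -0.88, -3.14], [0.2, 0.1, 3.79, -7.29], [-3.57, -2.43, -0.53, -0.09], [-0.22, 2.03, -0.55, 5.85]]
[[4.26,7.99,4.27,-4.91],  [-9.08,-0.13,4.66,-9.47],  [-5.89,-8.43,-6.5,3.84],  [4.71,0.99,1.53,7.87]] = b@[[2.08, 2.19, 0.92, -2.15], [-0.56, 0.19, 1.05, 1.90], [-0.51, 0.25, 1.25, -1.55], [1.03, 0.21, 0.05, 0.46]]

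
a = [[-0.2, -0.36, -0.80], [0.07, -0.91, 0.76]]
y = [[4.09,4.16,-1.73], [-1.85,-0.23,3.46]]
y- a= [[4.29, 4.52, -0.93], [-1.92, 0.68, 2.70]]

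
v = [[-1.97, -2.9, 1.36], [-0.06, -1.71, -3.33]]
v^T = [[-1.97,  -0.06], [-2.90,  -1.71], [1.36,  -3.33]]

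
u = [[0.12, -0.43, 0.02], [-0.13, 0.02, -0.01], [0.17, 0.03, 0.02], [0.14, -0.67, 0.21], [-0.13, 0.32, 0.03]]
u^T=[[0.12, -0.13, 0.17, 0.14, -0.13], [-0.43, 0.02, 0.03, -0.67, 0.32], [0.02, -0.01, 0.02, 0.21, 0.03]]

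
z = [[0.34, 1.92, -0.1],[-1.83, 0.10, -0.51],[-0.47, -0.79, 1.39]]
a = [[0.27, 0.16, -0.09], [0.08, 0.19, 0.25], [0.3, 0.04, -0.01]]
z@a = [[0.22, 0.42, 0.45], [-0.64, -0.29, 0.19], [0.23, -0.17, -0.17]]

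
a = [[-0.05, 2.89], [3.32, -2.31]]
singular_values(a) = [4.5, 2.1]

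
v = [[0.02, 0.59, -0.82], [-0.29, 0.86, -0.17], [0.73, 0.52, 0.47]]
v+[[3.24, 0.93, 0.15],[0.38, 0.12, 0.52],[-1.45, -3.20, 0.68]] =[[3.26, 1.52, -0.67],  [0.09, 0.98, 0.35],  [-0.72, -2.68, 1.15]]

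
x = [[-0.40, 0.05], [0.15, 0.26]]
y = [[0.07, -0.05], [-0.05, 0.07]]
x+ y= [[-0.33, 0.00], [0.1, 0.33]]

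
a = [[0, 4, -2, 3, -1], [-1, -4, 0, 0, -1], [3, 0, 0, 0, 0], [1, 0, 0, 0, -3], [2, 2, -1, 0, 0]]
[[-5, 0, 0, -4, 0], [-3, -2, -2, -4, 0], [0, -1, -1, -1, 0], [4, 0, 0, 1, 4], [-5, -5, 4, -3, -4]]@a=[[-4, -20, 10, -15, 17], [-8, -4, 6, -9, 17], [-3, 4, 0, 0, 4], [9, 24, -12, 12, -7], [6, -8, 14, -15, 19]]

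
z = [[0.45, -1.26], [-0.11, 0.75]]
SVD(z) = [[-0.87, 0.49], [0.49, 0.87]] @ diag([1.5322695672800286, 0.1298074465794374]) @ [[-0.29,0.96], [0.96,0.29]]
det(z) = 0.20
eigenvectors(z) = [[-0.98, 0.92], [-0.20, -0.4]]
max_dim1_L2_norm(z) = 1.34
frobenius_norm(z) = 1.54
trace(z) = 1.20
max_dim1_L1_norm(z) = 1.71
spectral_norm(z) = 1.53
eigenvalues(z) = [0.2, 1.0]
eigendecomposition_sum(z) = [[0.14, 0.31],  [0.03, 0.06]] + [[0.31, -1.57], [-0.14, 0.69]]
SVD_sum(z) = [[0.39,-1.28], [-0.22,0.72]] + [[0.06,  0.02], [0.11,  0.03]]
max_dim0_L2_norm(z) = 1.47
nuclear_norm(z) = 1.66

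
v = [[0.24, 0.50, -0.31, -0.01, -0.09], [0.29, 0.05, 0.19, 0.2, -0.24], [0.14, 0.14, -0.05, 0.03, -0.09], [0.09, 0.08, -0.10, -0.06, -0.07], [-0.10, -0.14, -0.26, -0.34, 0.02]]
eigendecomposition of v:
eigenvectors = [[-0.59+0.00j,-0.59+0.00j,-0.51+0.00j,(-0.59-0.02j),(-0.59+0.02j)], [-0.60+0.00j,(0.7+0j),0.21+0.00j,0.05+0.15j,0.05-0.15j], [-0.30+0.00j,0.06+0.00j,(-0.13+0j),(-0.2+0.24j),(-0.2-0.24j)], [(-0.14+0j),(0.14+0j),-0.30+0.00j,(0.26-0.24j),0.26+0.24j], [0.43+0.00j,(0.37+0j),-0.76+0.00j,-0.64+0.00j,(-0.64-0j)]]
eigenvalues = [(0.65+0j), (-0.26+0j), (-0.19+0j), (-0+0j), (-0-0j)]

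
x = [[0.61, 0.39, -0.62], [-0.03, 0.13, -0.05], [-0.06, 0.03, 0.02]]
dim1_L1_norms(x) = [1.62, 0.21, 0.11]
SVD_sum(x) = [[0.61, 0.4, -0.62], [0.04, 0.03, -0.04], [-0.02, -0.02, 0.03]] + [[0.0, -0.01, 0.0],[-0.07, 0.1, -0.01],[-0.03, 0.05, -0.0]] + [[-0.0, -0.00, -0.00],[0.00, 0.00, 0.0],[-0.0, -0.00, -0.00]]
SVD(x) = [[-1.00, 0.05, 0.07], [-0.07, -0.91, -0.42], [0.04, -0.42, 0.91]] @ diag([0.9563455952739534, 0.13854666168225013, 0.0028151264290951837]) @ [[-0.64,-0.41,0.65], [0.59,-0.81,0.06], [-0.5,-0.42,-0.76]]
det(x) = -0.00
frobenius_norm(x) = 0.97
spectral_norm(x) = 0.96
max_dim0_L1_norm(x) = 0.7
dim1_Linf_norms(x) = [0.62, 0.13, 0.06]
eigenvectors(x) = [[0.99, -0.52, 0.19],  [-0.05, -0.40, -0.89],  [-0.10, -0.76, -0.41]]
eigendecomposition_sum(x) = [[0.61, 0.42, -0.63], [-0.03, -0.02, 0.03], [-0.06, -0.04, 0.06]] + [[-0.0, 0.00, -0.0], [-0.0, 0.00, -0.00], [-0.00, 0.0, -0.01]] + [[0.0,-0.03,0.02],  [-0.00,0.15,-0.08],  [-0.00,0.07,-0.04]]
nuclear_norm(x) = 1.10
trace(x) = 0.76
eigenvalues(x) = [0.65, -0.01, 0.11]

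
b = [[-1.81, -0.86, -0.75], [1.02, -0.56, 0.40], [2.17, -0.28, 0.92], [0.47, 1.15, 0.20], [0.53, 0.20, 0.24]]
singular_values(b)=[3.37, 1.53, 0.03]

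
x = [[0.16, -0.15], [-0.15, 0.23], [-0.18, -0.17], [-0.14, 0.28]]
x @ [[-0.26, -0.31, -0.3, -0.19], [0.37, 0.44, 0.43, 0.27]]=[[-0.1, -0.12, -0.11, -0.07], [0.12, 0.15, 0.14, 0.09], [-0.02, -0.02, -0.02, -0.01], [0.14, 0.17, 0.16, 0.1]]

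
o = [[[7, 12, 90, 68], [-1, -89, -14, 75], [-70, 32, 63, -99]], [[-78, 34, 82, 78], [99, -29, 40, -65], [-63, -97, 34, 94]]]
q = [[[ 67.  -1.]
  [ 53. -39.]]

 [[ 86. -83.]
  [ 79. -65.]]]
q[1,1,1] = -65.0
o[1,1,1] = -29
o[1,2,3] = 94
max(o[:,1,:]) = 99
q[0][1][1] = -39.0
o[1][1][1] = -29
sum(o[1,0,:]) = 116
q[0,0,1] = -1.0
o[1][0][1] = 34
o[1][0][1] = 34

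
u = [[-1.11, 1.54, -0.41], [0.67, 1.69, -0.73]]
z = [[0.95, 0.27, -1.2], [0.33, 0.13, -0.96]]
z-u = [[2.06, -1.27, -0.79], [-0.34, -1.56, -0.23]]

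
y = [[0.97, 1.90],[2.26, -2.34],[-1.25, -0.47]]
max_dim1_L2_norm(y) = 3.25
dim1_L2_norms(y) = [2.13, 3.25, 1.34]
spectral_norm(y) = 3.38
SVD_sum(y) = [[-0.56, 0.76],  [1.93, -2.59],  [-0.22, 0.3]] + [[1.53, 1.14],[0.33, 0.25],[-1.03, -0.77]]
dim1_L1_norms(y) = [2.87, 4.6, 1.72]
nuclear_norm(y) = 5.72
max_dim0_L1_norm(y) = 4.71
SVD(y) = [[0.28, 0.82],  [-0.95, 0.18],  [0.11, -0.55]] @ diag([3.382267752756779, 2.340462528788189]) @ [[-0.6, 0.80], [0.8, 0.6]]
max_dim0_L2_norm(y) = 3.05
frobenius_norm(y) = 4.11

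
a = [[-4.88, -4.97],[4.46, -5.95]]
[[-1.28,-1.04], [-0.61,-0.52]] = a @ [[0.09, 0.07], [0.17, 0.14]]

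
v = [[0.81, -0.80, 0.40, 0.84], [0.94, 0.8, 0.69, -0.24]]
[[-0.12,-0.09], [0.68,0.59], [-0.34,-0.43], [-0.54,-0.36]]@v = [[-0.18, 0.02, -0.11, -0.08], [1.11, -0.07, 0.68, 0.43], [-0.68, -0.07, -0.43, -0.18], [-0.78, 0.14, -0.46, -0.37]]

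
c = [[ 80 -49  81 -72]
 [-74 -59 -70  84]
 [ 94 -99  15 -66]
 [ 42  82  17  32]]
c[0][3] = -72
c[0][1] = -49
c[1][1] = -59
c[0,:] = [80, -49, 81, -72]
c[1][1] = -59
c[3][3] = 32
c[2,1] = -99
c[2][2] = 15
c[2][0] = 94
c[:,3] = [-72, 84, -66, 32]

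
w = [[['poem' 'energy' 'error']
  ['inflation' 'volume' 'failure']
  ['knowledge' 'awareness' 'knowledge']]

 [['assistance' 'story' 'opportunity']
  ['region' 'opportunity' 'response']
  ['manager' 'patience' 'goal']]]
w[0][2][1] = 'awareness'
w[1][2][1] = 'patience'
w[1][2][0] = 'manager'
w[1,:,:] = [['assistance', 'story', 'opportunity'], ['region', 'opportunity', 'response'], ['manager', 'patience', 'goal']]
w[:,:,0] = [['poem', 'inflation', 'knowledge'], ['assistance', 'region', 'manager']]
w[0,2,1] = 'awareness'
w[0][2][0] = 'knowledge'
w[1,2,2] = 'goal'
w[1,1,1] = 'opportunity'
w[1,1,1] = 'opportunity'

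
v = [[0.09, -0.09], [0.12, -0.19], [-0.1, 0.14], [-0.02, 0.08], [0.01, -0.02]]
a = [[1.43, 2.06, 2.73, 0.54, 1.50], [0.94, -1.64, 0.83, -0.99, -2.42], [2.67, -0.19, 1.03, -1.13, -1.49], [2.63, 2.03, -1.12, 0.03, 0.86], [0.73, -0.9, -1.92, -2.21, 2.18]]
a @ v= [[0.11, -0.12], [-0.20, 0.31], [0.12, -0.12], [0.6, -0.79], [0.22, -0.38]]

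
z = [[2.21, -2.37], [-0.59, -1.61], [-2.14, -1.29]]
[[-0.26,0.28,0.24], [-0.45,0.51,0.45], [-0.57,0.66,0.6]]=z@[[0.13, -0.15, -0.14], [0.23, -0.26, -0.23]]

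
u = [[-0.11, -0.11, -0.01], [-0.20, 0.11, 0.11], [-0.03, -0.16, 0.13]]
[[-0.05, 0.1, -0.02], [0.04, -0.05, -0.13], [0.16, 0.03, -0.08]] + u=[[-0.16,-0.01,-0.03], [-0.16,0.06,-0.02], [0.13,-0.13,0.05]]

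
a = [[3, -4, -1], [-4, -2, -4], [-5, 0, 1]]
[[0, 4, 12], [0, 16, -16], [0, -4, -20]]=a @ [[0, 0, 4], [0, 0, 0], [0, -4, 0]]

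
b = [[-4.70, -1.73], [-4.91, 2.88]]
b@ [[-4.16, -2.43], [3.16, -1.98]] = [[14.09, 14.85], [29.53, 6.23]]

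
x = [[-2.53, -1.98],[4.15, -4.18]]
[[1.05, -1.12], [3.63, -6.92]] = x @ [[0.15, -0.48], [-0.72, 1.18]]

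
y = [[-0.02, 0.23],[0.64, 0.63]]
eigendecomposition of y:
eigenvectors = [[-0.79, -0.27], [0.61, -0.96]]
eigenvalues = [-0.2, 0.81]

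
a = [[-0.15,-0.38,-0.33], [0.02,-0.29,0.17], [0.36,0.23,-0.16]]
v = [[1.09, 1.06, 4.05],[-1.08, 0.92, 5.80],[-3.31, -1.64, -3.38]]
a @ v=[[1.34, 0.03, -1.7], [-0.23, -0.52, -2.18], [0.67, 0.86, 3.33]]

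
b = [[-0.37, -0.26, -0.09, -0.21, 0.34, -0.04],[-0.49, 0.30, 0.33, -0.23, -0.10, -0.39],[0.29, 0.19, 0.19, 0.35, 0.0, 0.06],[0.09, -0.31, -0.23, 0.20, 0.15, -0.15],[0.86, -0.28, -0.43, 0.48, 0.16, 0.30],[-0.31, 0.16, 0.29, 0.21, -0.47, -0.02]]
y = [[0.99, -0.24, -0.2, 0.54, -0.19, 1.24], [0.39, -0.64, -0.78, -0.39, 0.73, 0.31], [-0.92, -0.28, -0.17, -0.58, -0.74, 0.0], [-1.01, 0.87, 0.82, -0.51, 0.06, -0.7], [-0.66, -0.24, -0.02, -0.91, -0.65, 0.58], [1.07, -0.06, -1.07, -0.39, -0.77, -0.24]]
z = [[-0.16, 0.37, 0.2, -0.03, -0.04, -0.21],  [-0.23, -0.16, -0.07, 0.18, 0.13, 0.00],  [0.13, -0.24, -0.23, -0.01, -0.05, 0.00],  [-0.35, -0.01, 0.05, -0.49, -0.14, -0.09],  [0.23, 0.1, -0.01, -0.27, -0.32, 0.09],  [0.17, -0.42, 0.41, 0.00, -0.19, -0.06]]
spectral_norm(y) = 2.76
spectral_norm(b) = 1.51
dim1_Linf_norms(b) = [0.37, 0.49, 0.35, 0.31, 0.86, 0.47]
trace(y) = -1.22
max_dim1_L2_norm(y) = 1.79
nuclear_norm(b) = 3.38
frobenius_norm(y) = 3.89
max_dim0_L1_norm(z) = 1.3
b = z @ y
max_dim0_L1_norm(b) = 2.41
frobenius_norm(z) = 1.25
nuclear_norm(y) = 8.02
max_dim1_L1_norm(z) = 1.25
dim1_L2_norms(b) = [0.61, 0.81, 0.53, 0.49, 1.16, 0.69]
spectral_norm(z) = 0.73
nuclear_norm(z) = 2.69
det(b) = -0.00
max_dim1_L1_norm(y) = 3.97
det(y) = -0.60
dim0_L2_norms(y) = [2.14, 1.17, 1.58, 1.42, 1.46, 1.59]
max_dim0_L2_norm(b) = 1.14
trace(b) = 0.46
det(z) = 0.00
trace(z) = -1.42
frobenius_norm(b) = 1.84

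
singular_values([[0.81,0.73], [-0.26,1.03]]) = [1.3, 0.79]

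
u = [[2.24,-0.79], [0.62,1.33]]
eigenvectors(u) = [[(0.75+0j),0.75-0.00j], [(0.43-0.5j),(0.43+0.5j)]]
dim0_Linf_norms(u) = [2.24, 1.33]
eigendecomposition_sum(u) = [[(1.12-0.5j), -0.40+1.33j],[(0.31-1.04j), 0.67+1.03j]] + [[1.12+0.50j, -0.39-1.33j], [0.31+1.04j, 0.66-1.03j]]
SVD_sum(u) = [[2.28, -0.66], [0.22, -0.06]] + [[-0.04, -0.13], [0.4, 1.39]]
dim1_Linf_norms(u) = [2.24, 1.33]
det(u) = 3.47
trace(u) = 3.57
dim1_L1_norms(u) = [3.03, 1.95]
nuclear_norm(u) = 3.84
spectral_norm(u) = 2.38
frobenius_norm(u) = 2.79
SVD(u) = [[-1.00, -0.1], [-0.10, 1.0]] @ diag([2.3820509846287603, 1.4563080397461101]) @ [[-0.96, 0.28], [0.28, 0.96]]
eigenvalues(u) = [(1.78+0.53j), (1.78-0.53j)]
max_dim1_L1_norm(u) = 3.03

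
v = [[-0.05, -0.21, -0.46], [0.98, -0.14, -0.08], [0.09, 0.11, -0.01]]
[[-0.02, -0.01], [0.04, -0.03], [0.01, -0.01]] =v @ [[0.05, -0.03], [0.04, -0.02], [0.03, 0.03]]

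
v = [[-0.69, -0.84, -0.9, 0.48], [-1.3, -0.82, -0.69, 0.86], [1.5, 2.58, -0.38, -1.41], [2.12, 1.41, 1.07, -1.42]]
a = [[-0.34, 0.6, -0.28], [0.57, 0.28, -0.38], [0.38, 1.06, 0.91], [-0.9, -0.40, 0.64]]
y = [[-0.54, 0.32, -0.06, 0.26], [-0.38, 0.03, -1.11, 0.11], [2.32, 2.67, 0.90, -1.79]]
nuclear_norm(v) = 6.96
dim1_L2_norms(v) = [1.49, 1.89, 3.32, 3.11]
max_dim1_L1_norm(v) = 6.02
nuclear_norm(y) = 5.79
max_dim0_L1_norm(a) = 2.34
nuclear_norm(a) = 3.56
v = a @ y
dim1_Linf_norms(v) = [0.9, 1.3, 2.58, 2.12]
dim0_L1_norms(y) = [3.24, 3.02, 2.07, 2.16]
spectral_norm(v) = 4.87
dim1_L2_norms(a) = [0.74, 0.74, 1.45, 1.17]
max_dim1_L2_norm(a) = 1.45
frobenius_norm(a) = 2.14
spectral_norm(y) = 4.10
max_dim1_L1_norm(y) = 7.68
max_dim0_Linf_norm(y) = 2.67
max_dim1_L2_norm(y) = 4.07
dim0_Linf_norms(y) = [2.32, 2.67, 1.11, 1.79]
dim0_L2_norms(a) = [1.18, 1.31, 1.21]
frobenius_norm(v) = 5.15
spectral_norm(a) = 1.52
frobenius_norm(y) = 4.29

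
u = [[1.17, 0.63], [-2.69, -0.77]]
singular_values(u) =[3.09, 0.26]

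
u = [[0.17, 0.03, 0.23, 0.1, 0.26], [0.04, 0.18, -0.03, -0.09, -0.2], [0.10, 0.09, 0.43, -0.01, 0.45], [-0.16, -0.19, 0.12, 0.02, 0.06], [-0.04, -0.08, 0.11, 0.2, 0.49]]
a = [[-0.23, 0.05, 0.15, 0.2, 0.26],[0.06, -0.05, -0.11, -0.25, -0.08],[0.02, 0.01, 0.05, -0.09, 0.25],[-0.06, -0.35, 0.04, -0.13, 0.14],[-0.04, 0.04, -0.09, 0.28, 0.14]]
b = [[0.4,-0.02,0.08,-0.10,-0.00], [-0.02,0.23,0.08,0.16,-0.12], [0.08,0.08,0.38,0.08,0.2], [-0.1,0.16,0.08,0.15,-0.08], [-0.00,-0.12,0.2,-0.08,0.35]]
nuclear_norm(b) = 1.51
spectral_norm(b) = 0.59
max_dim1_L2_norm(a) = 0.43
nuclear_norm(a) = 1.52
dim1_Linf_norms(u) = [0.26, 0.2, 0.45, 0.19, 0.49]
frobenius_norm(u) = 1.01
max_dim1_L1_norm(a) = 0.89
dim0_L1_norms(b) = [0.6, 0.61, 0.82, 0.57, 0.75]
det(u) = 0.00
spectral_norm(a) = 0.57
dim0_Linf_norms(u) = [0.17, 0.19, 0.43, 0.2, 0.49]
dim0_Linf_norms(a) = [0.23, 0.35, 0.15, 0.28, 0.26]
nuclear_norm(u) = 1.70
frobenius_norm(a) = 0.79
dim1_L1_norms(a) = [0.89, 0.55, 0.42, 0.72, 0.59]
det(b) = 0.00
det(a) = 0.00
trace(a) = -0.22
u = b + a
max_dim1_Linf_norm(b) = 0.4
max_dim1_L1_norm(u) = 1.08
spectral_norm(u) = 0.89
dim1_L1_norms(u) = [0.79, 0.54, 1.08, 0.55, 0.92]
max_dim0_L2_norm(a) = 0.45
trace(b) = 1.51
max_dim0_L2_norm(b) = 0.45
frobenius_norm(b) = 0.86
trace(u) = 1.29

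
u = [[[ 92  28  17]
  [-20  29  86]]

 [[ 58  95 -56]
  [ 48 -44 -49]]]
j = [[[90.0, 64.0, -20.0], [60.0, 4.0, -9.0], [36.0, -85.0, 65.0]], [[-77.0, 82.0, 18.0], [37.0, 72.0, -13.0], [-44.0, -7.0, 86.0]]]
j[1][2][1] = -7.0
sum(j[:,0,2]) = -2.0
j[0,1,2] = -9.0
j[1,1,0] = 37.0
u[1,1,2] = -49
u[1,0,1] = 95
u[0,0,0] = 92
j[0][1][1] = 4.0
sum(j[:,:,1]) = 130.0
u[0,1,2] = 86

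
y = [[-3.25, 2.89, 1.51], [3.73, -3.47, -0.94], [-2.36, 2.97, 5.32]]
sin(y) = [[0.06, -0.21, -0.19],  [-0.24, 0.07, 0.08],  [0.23, -0.36, -1.05]]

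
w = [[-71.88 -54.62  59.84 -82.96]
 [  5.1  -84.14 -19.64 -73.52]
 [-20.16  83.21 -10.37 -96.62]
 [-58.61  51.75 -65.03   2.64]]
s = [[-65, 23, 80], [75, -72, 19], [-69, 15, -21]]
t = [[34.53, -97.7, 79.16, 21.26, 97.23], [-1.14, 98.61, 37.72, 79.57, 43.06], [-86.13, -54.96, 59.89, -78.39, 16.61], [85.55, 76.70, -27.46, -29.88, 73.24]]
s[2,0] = -69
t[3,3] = -29.88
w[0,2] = 59.84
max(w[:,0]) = 5.1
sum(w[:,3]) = -250.46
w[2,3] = -96.62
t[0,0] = 34.53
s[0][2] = 80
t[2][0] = -86.13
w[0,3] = -82.96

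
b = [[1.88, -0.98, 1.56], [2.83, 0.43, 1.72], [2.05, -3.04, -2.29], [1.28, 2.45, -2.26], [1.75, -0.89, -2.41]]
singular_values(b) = [5.29, 4.23, 3.64]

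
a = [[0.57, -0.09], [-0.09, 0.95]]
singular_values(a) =[0.97, 0.55]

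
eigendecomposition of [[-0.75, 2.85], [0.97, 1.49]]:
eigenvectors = [[-0.96, -0.67], [0.30, -0.74]]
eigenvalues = [-1.63, 2.37]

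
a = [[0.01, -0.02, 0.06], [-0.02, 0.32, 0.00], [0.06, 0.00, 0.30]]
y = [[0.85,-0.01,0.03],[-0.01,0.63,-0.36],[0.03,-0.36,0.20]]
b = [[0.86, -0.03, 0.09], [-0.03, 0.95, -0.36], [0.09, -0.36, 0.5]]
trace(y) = 1.68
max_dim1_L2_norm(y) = 0.85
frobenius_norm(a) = 0.45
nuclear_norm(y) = 1.69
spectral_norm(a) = 0.32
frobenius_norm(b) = 1.47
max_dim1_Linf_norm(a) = 0.32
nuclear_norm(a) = 0.64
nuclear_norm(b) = 2.31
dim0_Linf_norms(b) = [0.86, 0.95, 0.5]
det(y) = -0.00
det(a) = -0.00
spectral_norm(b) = 1.17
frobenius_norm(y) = 1.19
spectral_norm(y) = 0.87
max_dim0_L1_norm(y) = 1.0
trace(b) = 2.31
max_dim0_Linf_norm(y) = 0.85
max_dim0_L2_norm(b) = 1.02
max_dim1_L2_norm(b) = 1.02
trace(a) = 0.63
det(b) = 0.29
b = a + y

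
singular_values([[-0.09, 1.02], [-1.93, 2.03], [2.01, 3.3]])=[4.1, 2.65]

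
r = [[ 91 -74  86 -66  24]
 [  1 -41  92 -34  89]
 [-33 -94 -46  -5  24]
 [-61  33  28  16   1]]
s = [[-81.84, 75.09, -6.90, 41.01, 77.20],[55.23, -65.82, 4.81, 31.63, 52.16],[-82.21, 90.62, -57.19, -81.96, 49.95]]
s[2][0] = -82.21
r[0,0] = 91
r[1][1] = -41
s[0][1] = 75.09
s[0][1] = 75.09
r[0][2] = 86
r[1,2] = 92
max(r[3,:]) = 33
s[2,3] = -81.96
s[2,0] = -82.21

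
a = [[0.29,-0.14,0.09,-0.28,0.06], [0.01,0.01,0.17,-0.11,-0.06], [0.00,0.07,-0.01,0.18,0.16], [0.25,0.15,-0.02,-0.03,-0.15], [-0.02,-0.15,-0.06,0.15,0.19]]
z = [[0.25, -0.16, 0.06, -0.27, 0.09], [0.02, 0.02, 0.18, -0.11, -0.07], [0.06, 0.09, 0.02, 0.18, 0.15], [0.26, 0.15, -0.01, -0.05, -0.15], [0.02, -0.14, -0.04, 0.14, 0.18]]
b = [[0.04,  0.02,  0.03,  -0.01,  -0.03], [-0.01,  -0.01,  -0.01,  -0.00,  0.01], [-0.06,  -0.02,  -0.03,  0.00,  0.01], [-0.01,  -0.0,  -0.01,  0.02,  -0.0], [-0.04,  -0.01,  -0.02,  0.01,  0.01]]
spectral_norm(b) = 0.11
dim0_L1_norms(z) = [0.61, 0.56, 0.31, 0.75, 0.64]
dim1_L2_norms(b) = [0.06, 0.02, 0.07, 0.02, 0.05]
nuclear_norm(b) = 0.15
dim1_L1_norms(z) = [0.83, 0.4, 0.5, 0.62, 0.52]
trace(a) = 0.45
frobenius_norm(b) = 0.11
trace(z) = 0.42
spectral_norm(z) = 0.47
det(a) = -0.00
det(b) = -0.00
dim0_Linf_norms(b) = [0.06, 0.02, 0.03, 0.02, 0.03]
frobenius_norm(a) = 0.70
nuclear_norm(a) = 1.36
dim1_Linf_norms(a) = [0.29, 0.17, 0.18, 0.25, 0.19]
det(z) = -0.00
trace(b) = 0.03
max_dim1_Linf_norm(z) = 0.27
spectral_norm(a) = 0.52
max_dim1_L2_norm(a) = 0.44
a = z + b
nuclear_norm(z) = 1.37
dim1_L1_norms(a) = [0.86, 0.36, 0.42, 0.6, 0.57]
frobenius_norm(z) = 0.69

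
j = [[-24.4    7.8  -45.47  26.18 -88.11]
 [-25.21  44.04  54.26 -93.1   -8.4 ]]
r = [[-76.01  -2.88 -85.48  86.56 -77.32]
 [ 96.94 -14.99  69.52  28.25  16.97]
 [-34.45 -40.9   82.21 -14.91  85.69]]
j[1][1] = 44.04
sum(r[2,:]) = 77.64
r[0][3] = 86.56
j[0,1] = 7.8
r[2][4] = 85.69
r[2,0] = -34.45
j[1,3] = -93.1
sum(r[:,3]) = 99.9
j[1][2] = 54.26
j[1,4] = -8.4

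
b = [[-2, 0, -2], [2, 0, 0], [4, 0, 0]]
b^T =[[-2, 2, 4], [0, 0, 0], [-2, 0, 0]]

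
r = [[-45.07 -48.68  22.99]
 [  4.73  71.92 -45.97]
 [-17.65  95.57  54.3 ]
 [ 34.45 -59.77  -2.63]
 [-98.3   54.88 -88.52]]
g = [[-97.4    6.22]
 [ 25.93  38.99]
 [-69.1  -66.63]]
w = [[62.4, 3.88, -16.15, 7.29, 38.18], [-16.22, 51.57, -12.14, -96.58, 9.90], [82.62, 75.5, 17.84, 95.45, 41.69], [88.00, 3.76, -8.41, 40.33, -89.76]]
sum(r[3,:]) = -27.95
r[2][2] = 54.3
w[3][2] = -8.41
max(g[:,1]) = 38.99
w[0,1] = 3.88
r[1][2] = -45.97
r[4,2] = -88.52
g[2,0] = -69.1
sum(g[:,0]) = -140.57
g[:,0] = [-97.4, 25.93, -69.1]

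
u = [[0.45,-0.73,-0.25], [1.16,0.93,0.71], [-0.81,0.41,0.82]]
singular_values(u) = [1.67, 1.42, 0.43]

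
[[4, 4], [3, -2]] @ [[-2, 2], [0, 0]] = [[-8, 8], [-6, 6]]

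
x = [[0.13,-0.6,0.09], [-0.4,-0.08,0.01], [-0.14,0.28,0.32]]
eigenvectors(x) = [[(0.7+0j), (-0.24-0.22j), (-0.24+0.22j)], [0.70+0.00j, (0.23+0.14j), 0.23-0.14j], [-0.12+0.00j, 0.91+0.00j, 0.91-0.00j]]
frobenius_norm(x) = 0.87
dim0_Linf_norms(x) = [0.4, 0.6, 0.32]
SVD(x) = [[-0.86, -0.26, 0.43], [0.07, -0.91, -0.41], [0.5, -0.32, 0.8]] @ diag([0.6903607072022261, 0.4225372729497547, 0.31106968177472244]) @ [[-0.30, 0.95, 0.12], [0.89, 0.33, -0.32], [0.34, -0.01, 0.94]]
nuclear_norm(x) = 1.42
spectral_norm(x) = 0.69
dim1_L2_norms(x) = [0.62, 0.41, 0.45]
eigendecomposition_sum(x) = [[-0.19-0.00j, (-0.29+0j), 0.02-0.00j], [-0.19-0.00j, (-0.29+0j), 0.02-0.00j], [(0.03+0j), (0.05-0j), -0.00+0.00j]] + [[(0.16-0.13j), (-0.15+0.11j), 0.03-0.12j],[(-0.11+0.13j), (0.11-0.11j), (-0.01+0.1j)],[(-0.09+0.57j), 0.11-0.51j, 0.16+0.32j]] + [[(0.16+0.13j), (-0.15-0.11j), (0.03+0.12j)], [-0.11-0.13j, (0.11+0.11j), (-0.01-0.1j)], [-0.09-0.57j, (0.11+0.51j), 0.16-0.32j]]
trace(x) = 0.37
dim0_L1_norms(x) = [0.67, 0.96, 0.42]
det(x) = -0.09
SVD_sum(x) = [[0.18,-0.56,-0.07], [-0.01,0.04,0.01], [-0.1,0.33,0.04]] + [[-0.10, -0.04, 0.03], [-0.34, -0.13, 0.12], [-0.12, -0.04, 0.04]] + [[0.05, -0.00, 0.13], [-0.04, 0.00, -0.12], [0.09, -0.0, 0.24]]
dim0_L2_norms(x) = [0.44, 0.67, 0.33]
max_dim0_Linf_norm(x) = 0.6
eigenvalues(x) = [(-0.48+0j), (0.43+0.08j), (0.43-0.08j)]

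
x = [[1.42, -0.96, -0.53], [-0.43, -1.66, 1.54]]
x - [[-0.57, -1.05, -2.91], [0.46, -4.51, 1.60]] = [[1.99, 0.09, 2.38], [-0.89, 2.85, -0.06]]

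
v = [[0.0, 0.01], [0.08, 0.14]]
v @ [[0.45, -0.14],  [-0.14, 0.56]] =[[-0.0, 0.01], [0.02, 0.07]]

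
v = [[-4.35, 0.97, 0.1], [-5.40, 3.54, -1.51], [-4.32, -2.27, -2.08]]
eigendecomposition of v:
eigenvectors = [[(-0.09+0.22j),(-0.09-0.22j),-0.10+0.00j], [-0.30+0.11j,-0.30-0.11j,(-0.9+0j)], [(-0.92+0j),(-0.92-0j),0.43+0.00j]]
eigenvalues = [(-3.27+1.3j), (-3.27-1.3j), (3.65+0j)]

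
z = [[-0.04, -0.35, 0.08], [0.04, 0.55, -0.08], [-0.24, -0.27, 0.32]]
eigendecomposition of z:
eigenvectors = [[0.78, -0.06, -0.50], [0.04, 0.27, 0.78], [0.63, 0.96, -0.37]]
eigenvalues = [0.01, 0.26, 0.56]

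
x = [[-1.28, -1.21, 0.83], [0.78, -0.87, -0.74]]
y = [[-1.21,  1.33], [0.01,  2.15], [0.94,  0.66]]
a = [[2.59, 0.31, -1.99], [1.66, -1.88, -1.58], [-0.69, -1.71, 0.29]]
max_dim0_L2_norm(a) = 3.15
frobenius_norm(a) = 4.80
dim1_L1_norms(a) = [4.89, 5.12, 2.69]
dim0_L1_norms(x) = [2.06, 2.08, 1.57]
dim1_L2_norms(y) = [1.8, 2.15, 1.15]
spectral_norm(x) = 1.99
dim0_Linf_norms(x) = [1.28, 1.21, 0.83]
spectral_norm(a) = 4.10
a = y @ x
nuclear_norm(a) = 6.60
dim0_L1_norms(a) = [4.94, 3.9, 3.86]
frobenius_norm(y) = 3.03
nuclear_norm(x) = 3.31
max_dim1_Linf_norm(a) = 2.59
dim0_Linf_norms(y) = [1.21, 2.15]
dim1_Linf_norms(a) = [2.59, 1.88, 1.71]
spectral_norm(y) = 2.65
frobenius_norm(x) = 2.39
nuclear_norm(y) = 4.12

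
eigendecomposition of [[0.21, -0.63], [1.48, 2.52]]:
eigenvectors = [[-0.77, 0.33], [0.64, -0.94]]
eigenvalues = [0.73, 2.0]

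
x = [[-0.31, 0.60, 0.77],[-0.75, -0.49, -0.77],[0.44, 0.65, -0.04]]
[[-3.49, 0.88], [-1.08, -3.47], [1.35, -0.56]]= x @[[4.22, 2.22], [-0.91, -2.14], [-2.13, 3.71]]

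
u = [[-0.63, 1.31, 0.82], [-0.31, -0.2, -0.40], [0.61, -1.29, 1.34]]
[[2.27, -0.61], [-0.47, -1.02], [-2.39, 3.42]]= u @[[0.36, 1.84], [1.95, -0.41], [-0.07, 1.32]]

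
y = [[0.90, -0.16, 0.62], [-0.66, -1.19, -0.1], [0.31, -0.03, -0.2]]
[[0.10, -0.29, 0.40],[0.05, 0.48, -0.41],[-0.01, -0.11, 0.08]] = y @ [[0.03,-0.37,0.37], [-0.07,-0.2,0.13], [0.1,0.02,0.14]]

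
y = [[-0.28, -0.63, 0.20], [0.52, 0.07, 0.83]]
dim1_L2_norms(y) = [0.72, 0.98]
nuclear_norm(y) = 1.70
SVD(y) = [[-0.05, 1.00], [1.0, 0.05]] @ diag([0.9825720279946011, 0.7169743438942408]) @ [[0.54,0.10,0.83], [-0.35,-0.87,0.34]]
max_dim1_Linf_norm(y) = 0.83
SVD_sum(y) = [[-0.03, -0.01, -0.04], [0.53, 0.1, 0.82]] + [[-0.25, -0.62, 0.24], [-0.01, -0.03, 0.01]]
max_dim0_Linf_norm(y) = 0.83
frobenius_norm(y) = 1.22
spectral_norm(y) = 0.98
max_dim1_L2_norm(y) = 0.98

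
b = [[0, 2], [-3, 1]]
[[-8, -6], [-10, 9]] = b @ [[2, -4], [-4, -3]]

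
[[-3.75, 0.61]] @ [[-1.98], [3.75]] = [[9.71]]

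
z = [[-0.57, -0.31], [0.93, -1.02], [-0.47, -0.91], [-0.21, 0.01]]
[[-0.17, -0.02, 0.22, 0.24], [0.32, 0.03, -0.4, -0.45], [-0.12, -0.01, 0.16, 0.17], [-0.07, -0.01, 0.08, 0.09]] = z @ [[0.31, 0.03, -0.40, -0.44], [-0.03, -0.0, 0.03, 0.04]]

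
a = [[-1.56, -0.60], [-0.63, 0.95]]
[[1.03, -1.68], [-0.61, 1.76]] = a@[[-0.33, 0.29], [-0.86, 2.04]]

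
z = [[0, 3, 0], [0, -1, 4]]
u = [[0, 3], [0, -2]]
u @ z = [[0, -3, 12], [0, 2, -8]]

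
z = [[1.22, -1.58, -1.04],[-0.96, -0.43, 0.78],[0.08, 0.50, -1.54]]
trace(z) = -0.75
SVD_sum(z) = [[1.19, -0.81, -1.48], [-0.54, 0.37, 0.68], [0.55, -0.37, -0.68]] + [[0.11, -0.73, 0.48], [0.08, -0.55, 0.37], [-0.15, 1.03, -0.69]] + [[-0.08, -0.04, -0.04], [-0.50, -0.25, -0.26], [-0.32, -0.16, -0.17]]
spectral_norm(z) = 2.47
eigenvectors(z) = [[-0.92, 0.67, 0.06],[0.39, 0.55, -0.46],[0.03, 0.50, 0.89]]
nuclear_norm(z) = 4.87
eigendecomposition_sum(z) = [[1.43, -1.11, -0.68], [-0.6, 0.47, 0.29], [-0.05, 0.04, 0.03]] + [[-0.24, -0.54, -0.26],[-0.20, -0.45, -0.22],[-0.18, -0.40, -0.20]] + [[0.02, 0.06, -0.1], [-0.16, -0.45, 0.71], [0.31, 0.86, -1.37]]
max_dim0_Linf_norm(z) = 1.58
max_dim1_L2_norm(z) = 2.25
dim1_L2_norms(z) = [2.25, 1.31, 1.62]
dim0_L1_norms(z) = [2.26, 2.51, 3.36]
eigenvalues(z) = [1.92, -0.88, -1.79]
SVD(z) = [[0.84, 0.53, 0.13],  [-0.38, 0.4, 0.83],  [0.39, -0.75, 0.54]] @ diag([2.4656856446366007, 1.6693769014288657, 0.7368005583662045]) @ [[0.58, -0.39, -0.72],[0.12, -0.83, 0.55],[-0.81, -0.4, -0.43]]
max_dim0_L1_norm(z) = 3.36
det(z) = 3.03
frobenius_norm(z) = 3.07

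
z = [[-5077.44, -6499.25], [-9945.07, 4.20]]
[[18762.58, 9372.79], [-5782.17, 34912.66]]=z @[[0.58, -3.51], [-3.34, 1.3]]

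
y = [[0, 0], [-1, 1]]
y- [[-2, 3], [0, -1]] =[[2, -3], [-1, 2]]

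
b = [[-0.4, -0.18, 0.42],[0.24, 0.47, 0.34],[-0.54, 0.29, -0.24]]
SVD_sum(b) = [[-0.29, -0.05, -0.08], [0.37, 0.06, 0.1], [-0.5, -0.09, -0.13]] + [[-0.11, 0.19, 0.28], [-0.13, 0.24, 0.36], [-0.04, 0.07, 0.1]] + [[-0.00, -0.32, 0.22], [0.0, 0.17, -0.11], [0.0, 0.31, -0.21]]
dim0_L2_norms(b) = [0.71, 0.58, 0.59]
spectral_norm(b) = 0.72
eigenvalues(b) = [(-0.38+0.52j), (-0.38-0.52j), (0.59+0j)]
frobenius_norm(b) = 1.09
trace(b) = -0.17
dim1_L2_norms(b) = [0.61, 0.63, 0.66]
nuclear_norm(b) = 1.88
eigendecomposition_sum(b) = [[(-0.2+0.25j), (-0.08-0.05j), 0.21+0.16j], [(0.12+0.08j), (-0.02+0.04j), (0.06-0.1j)], [-0.27-0.20j, 0.05-0.09j, (-0.16+0.23j)]] + [[-0.20-0.25j, (-0.08+0.05j), (0.21-0.16j)], [(0.12-0.08j), (-0.02-0.04j), 0.06+0.10j], [-0.27+0.20j, 0.05+0.09j, -0.16-0.23j]] + [[(-0+0j), (-0.01-0j), (-0.01-0j)], [(0.01-0j), 0.51+0.00j, 0.21+0.00j], [0.00-0.00j, 0.19+0.00j, (0.08+0j)]]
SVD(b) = [[-0.42,-0.60,-0.68], [0.54,-0.77,0.35], [-0.73,-0.22,0.65]] @ diag([0.724734952285045, 0.5859049757934541, 0.5724286927442278]) @ [[0.95, 0.16, 0.25], [0.30, -0.54, -0.79], [0.0, 0.83, -0.56]]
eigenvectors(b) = [[(0.02-0.66j), 0.02+0.66j, (-0.02+0j)], [-0.29+0.01j, (-0.29-0.01j), (0.94+0j)], [0.69+0.00j, (0.69-0j), (0.34+0j)]]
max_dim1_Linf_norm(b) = 0.54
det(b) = 0.24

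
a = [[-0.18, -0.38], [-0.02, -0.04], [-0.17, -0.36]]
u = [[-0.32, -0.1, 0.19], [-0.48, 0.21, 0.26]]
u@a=[[0.03, 0.06],[0.04, 0.08]]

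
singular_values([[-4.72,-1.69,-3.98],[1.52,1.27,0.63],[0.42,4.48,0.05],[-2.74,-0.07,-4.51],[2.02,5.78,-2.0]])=[8.87, 7.3, 1.69]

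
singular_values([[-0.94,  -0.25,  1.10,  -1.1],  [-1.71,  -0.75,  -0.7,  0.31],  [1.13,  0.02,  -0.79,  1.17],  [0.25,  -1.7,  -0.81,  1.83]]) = [3.3, 2.38, 1.05, 0.05]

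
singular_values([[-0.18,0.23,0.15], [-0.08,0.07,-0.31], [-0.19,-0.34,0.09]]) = [0.43, 0.35, 0.26]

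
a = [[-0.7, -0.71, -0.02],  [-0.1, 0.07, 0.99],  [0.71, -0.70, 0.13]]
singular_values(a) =[1.01, 1.0, 1.0]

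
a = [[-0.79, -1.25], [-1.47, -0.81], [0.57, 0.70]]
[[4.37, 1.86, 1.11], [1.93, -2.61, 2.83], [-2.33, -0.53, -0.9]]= a @ [[0.94,3.98,-2.2], [-4.09,-4.0,0.5]]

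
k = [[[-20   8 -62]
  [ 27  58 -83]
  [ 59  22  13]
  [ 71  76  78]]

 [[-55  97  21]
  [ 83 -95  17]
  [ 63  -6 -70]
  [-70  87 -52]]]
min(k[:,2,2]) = -70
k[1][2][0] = 63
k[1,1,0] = 83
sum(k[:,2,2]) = -57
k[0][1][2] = -83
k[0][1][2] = -83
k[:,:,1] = [[8, 58, 22, 76], [97, -95, -6, 87]]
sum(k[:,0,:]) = -11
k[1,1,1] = -95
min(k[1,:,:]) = -95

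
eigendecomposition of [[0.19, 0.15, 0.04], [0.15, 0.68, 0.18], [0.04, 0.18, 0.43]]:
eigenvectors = [[0.24, 0.96, -0.16], [0.87, -0.29, -0.41], [0.44, 0.05, 0.90]]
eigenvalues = [0.81, 0.15, 0.34]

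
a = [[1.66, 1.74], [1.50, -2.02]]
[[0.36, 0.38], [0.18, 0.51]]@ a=[[1.17,  -0.14], [1.06,  -0.72]]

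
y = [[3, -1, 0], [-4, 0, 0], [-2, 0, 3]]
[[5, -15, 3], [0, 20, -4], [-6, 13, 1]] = y@[[0, -5, 1], [-5, 0, 0], [-2, 1, 1]]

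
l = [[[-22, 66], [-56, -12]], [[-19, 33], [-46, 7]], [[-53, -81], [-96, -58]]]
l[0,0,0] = -22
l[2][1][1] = -58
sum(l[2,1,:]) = -154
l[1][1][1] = 7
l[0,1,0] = -56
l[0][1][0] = -56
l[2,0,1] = -81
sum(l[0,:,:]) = -24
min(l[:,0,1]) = -81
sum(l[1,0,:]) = 14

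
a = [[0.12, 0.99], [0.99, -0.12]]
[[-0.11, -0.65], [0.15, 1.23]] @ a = [[-0.66,  -0.03],[1.24,  0.00]]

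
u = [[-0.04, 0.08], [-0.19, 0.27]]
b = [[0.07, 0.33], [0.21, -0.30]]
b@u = [[-0.07,0.09], [0.05,-0.06]]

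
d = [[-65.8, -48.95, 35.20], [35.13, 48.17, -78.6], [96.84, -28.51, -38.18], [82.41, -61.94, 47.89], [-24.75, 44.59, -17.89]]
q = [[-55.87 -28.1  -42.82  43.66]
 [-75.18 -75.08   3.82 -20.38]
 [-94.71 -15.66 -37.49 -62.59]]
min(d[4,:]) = -24.75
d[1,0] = 35.13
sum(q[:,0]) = -225.76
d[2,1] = -28.51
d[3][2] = 47.89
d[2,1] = -28.51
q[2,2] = -37.49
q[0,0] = -55.87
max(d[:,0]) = 96.84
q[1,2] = 3.82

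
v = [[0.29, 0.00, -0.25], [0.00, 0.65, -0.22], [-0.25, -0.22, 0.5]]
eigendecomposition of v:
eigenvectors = [[0.76, -0.58, 0.29], [0.24, 0.67, 0.71], [0.60, 0.47, -0.65]]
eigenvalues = [0.09, 0.49, 0.85]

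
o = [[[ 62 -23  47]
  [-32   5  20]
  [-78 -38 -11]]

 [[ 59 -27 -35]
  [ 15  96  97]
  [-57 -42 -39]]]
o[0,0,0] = 62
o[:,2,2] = [-11, -39]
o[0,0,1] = -23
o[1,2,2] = -39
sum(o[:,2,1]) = -80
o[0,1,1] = 5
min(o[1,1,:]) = 15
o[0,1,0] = -32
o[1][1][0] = 15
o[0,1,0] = -32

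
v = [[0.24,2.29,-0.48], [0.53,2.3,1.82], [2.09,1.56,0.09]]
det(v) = 9.880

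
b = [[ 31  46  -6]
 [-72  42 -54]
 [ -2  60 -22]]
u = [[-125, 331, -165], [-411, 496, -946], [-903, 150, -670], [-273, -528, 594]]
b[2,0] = -2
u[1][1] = 496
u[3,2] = 594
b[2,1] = 60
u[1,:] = [-411, 496, -946]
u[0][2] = -165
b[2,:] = [-2, 60, -22]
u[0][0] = -125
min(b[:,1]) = 42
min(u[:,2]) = -946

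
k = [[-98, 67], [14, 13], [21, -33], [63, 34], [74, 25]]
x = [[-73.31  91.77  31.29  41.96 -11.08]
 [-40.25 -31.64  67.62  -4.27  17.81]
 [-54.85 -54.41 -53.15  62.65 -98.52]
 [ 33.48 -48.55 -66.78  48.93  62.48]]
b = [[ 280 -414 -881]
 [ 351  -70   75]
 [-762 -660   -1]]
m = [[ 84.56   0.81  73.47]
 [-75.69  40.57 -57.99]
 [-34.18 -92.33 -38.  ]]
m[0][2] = 73.47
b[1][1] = -70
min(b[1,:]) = -70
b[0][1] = -414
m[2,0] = -34.18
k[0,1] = 67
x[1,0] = -40.25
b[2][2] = -1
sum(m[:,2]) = -22.520000000000003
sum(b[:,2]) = -807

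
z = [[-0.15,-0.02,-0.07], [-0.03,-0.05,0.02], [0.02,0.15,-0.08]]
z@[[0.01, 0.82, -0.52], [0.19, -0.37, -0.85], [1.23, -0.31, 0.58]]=[[-0.09, -0.09, 0.05],  [0.01, -0.01, 0.07],  [-0.07, -0.01, -0.18]]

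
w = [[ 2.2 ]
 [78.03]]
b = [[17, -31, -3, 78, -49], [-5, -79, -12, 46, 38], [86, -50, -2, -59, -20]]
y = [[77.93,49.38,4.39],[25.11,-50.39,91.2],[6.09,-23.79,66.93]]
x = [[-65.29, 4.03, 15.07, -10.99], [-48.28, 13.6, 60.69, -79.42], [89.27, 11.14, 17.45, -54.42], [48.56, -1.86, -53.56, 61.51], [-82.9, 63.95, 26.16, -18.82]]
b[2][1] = -50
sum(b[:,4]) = -31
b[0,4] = -49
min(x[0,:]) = -65.29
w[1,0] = 78.03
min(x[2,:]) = -54.42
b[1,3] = 46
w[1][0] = 78.03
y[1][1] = -50.39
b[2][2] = -2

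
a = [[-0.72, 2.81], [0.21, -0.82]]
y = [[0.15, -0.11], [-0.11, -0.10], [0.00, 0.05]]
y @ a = [[-0.13, 0.51], [0.06, -0.23], [0.01, -0.04]]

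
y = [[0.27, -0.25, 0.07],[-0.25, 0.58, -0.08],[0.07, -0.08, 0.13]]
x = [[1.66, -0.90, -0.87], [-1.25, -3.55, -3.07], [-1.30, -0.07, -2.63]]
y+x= [[1.93,-1.15,-0.80], [-1.50,-2.97,-3.15], [-1.23,-0.15,-2.50]]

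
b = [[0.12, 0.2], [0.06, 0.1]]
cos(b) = [[0.99, -0.02],  [-0.01, 0.99]]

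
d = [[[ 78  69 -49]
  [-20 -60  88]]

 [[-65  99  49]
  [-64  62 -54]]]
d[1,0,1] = 99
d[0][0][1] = 69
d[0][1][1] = -60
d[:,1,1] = [-60, 62]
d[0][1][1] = -60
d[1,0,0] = -65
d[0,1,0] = -20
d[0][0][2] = -49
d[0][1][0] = -20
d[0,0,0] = 78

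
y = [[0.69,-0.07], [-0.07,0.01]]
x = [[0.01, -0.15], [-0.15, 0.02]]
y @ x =[[0.02, -0.10], [-0.00, 0.01]]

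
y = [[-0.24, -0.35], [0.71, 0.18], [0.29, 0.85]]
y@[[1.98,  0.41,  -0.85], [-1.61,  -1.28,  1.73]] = [[0.09,0.35,-0.40], [1.12,0.06,-0.29], [-0.79,-0.97,1.22]]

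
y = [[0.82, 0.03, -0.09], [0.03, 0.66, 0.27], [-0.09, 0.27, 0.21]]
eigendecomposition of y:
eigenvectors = [[-0.12, 0.97, 0.22], [0.42, -0.15, 0.90], [-0.9, -0.20, 0.39]]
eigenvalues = [0.07, 0.83, 0.78]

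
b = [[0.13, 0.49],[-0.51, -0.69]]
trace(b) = -0.56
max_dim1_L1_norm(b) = 1.2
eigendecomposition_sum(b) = [[0.06+0.34j, (0.24+0.24j)], [(-0.25-0.25j), (-0.34-0.06j)]] + [[0.06-0.34j, 0.24-0.24j], [(-0.25+0.25j), -0.34+0.06j]]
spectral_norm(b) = 0.98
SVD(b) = [[-0.5, 0.87], [0.87, 0.50]] @ diag([0.9831838843639737, 0.16294001818757856]) @ [[-0.52, -0.86], [-0.86, 0.52]]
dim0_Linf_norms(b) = [0.51, 0.69]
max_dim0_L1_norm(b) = 1.18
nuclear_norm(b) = 1.15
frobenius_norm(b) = 1.00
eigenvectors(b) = [[(-0.57-0.4j),(-0.57+0.4j)],[0.71+0.00j,(0.71-0j)]]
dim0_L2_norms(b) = [0.53, 0.85]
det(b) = 0.16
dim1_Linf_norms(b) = [0.49, 0.69]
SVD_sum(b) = [[0.25,  0.42], [-0.44,  -0.73]] + [[-0.12, 0.07], [-0.07, 0.04]]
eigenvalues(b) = [(-0.28+0.29j), (-0.28-0.29j)]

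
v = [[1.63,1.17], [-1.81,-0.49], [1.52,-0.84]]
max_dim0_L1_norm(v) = 4.96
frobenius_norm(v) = 3.25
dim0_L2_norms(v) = [2.87, 1.52]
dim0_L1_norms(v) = [4.96, 2.5]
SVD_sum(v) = [[1.81, 0.44], [-1.82, -0.44], [1.25, 0.3]] + [[-0.18,0.73], [0.01,-0.05], [0.27,-1.14]]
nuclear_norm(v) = 4.33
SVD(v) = [[-0.63,  -0.54], [0.64,  0.04], [-0.44,  0.84]] @ diag([2.9341267147297376, 1.396030236746066]) @ [[-0.97, -0.23],[0.23, -0.97]]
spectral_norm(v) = 2.93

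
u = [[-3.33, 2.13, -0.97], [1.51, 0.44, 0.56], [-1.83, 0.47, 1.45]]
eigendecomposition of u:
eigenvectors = [[-0.90, 0.25, 0.00], [0.32, 0.79, 0.42], [-0.31, 0.56, 0.91]]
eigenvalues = [-4.41, 1.31, 1.66]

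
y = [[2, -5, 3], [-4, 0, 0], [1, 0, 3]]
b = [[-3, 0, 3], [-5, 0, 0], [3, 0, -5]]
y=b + [[5, -5, 0], [1, 0, 0], [-2, 0, 8]]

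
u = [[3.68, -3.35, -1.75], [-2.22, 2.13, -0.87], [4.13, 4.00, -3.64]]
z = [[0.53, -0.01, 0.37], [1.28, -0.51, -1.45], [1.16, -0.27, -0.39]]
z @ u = [[3.5, -0.32, -2.27], [-0.15, -11.17, 3.48], [3.26, -6.02, -0.38]]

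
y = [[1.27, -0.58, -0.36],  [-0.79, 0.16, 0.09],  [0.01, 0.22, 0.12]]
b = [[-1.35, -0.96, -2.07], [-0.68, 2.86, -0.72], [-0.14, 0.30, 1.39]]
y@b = [[-1.27, -2.99, -2.71],[0.95, 1.24, 1.65],[-0.18, 0.66, -0.01]]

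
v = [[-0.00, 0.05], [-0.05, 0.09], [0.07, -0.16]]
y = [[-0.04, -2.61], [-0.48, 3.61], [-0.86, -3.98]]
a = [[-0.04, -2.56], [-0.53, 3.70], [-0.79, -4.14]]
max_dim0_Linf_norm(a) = 4.14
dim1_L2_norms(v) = [0.05, 0.1, 0.17]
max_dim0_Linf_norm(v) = 0.16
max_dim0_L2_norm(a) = 6.11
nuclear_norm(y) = 6.92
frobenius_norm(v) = 0.21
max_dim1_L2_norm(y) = 4.07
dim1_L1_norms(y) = [2.65, 4.09, 4.84]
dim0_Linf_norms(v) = [0.07, 0.16]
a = v + y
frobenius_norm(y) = 6.05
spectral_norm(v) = 0.21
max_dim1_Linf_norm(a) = 4.14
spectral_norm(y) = 5.98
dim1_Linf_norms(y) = [2.61, 3.61, 3.98]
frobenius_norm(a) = 6.19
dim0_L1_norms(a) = [1.36, 10.4]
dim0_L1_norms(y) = [1.38, 10.2]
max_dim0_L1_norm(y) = 10.2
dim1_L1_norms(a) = [2.6, 4.23, 4.93]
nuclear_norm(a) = 7.04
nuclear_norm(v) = 0.23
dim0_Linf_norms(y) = [0.86, 3.98]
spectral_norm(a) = 6.12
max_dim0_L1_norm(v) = 0.3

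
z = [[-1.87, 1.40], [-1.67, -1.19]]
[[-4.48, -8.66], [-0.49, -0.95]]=z @[[1.32, 2.55],[-1.44, -2.78]]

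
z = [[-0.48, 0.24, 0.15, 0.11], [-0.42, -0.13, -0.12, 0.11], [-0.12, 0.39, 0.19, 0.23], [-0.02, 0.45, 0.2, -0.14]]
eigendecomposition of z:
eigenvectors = [[(-0.16-0.12j),-0.16+0.12j,-0.08-0.20j,(-0.08+0.2j)], [(0.35-0.28j),(0.35+0.28j),(0.38-0.2j),0.38+0.20j], [(-0.77+0j),(-0.77-0j),(0.06+0.11j),(0.06-0.11j)], [(-0.28-0.3j),(-0.28+0.3j),-0.87+0.00j,(-0.87-0j)]]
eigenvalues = [(0.07+0.21j), (0.07-0.21j), (-0.35+0.07j), (-0.35-0.07j)]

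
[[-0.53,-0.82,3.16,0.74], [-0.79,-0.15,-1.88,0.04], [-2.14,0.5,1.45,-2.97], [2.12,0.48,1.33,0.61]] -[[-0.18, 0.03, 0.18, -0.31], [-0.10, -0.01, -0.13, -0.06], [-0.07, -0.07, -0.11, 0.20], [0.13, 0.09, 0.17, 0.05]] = [[-0.35, -0.85, 2.98, 1.05], [-0.69, -0.14, -1.75, 0.1], [-2.07, 0.57, 1.56, -3.17], [1.99, 0.39, 1.16, 0.56]]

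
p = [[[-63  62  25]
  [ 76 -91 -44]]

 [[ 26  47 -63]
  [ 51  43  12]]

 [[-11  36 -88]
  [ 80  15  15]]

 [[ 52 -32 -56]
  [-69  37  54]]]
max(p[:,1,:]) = 80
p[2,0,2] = -88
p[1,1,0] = 51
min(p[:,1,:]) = -91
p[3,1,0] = -69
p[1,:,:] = [[26, 47, -63], [51, 43, 12]]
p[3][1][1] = 37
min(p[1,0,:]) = -63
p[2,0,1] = 36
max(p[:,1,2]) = 54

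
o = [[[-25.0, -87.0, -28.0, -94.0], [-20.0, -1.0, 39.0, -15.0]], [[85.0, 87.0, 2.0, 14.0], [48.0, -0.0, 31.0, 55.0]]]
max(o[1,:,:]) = 87.0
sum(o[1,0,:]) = 188.0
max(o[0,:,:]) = 39.0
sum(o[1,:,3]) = 69.0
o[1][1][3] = 55.0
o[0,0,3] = -94.0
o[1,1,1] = -0.0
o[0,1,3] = -15.0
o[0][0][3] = -94.0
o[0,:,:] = [[-25.0, -87.0, -28.0, -94.0], [-20.0, -1.0, 39.0, -15.0]]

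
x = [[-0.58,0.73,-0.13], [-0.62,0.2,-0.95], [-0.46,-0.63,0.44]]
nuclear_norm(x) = 2.86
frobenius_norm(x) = 1.74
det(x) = 0.75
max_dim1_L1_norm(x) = 1.77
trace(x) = 0.06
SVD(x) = [[-0.56, 0.02, -0.83], [-0.77, 0.37, 0.53], [0.31, 0.93, -0.19]] @ diag([1.3746984216823708, 0.8343056458157186, 0.6552391462542625]) @ [[0.48, -0.55, 0.68], [-0.8, -0.60, 0.07], [0.37, -0.58, -0.73]]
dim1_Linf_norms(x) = [0.73, 0.95, 0.63]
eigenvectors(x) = [[0.63+0.00j, 0.63-0.00j, -0.31+0.00j], [0.06+0.63j, (0.06-0.63j), -0.58+0.00j], [0.05+0.44j, 0.05-0.44j, 0.76+0.00j]]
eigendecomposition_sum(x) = [[(-0.29+0.29j),(0.26+0.12j),0.08+0.21j], [(-0.31-0.26j),-0.09+0.27j,(-0.2+0.1j)], [-0.22-0.18j,(-0.06+0.19j),-0.14+0.07j]] + [[-0.29-0.29j, 0.26-0.12j, (0.08-0.21j)], [-0.31+0.26j, (-0.09-0.27j), (-0.2-0.1j)], [-0.22+0.18j, (-0.06-0.19j), -0.14-0.07j]] + [[0.00-0.00j,0.21+0.00j,(-0.29+0j)], [(0.01-0j),(0.39+0j),-0.55+0.00j], [(-0.01+0j),-0.51-0.00j,(0.72-0j)]]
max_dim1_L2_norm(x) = 1.15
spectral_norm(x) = 1.37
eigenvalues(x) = [(-0.53+0.63j), (-0.53-0.63j), (1.11+0j)]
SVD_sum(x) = [[-0.37, 0.42, -0.53],[-0.51, 0.58, -0.72],[0.2, -0.24, 0.29]] + [[-0.01, -0.01, 0.0], [-0.24, -0.18, 0.02], [-0.62, -0.47, 0.06]] + [[-0.2,  0.31,  0.39], [0.13,  -0.20,  -0.25], [-0.05,  0.07,  0.09]]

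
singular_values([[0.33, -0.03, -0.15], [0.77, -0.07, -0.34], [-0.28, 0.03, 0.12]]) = [0.97, 0.01, 0.0]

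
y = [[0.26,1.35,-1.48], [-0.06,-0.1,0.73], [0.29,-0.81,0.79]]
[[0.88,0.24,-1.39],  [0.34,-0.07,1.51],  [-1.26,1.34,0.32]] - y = [[0.62, -1.11, 0.09], [0.40, 0.03, 0.78], [-1.55, 2.15, -0.47]]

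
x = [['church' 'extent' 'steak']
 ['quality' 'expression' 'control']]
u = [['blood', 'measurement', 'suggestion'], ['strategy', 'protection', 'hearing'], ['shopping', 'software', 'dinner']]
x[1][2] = 'control'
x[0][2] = 'steak'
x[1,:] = ['quality', 'expression', 'control']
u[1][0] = 'strategy'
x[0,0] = 'church'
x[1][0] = 'quality'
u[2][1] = 'software'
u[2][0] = 'shopping'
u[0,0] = 'blood'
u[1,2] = 'hearing'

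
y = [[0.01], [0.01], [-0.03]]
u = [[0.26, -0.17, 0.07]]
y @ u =[[0.0, -0.00, 0.0], [0.0, -0.00, 0.0], [-0.01, 0.01, -0.0]]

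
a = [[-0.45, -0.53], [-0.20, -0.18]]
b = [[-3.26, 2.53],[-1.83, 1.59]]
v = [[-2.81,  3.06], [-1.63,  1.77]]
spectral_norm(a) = 0.74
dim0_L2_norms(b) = [3.74, 2.99]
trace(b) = -1.67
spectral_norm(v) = 4.80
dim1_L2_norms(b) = [4.13, 2.42]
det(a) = -0.03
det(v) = 0.01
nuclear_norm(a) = 0.78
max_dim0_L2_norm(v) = 3.54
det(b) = -0.55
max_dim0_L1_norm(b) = 5.09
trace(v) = -1.04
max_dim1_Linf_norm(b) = 3.26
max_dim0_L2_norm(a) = 0.56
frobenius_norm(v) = 4.80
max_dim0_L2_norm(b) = 3.74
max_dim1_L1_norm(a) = 0.98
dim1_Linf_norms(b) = [3.26, 1.83]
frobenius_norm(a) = 0.75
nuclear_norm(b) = 4.90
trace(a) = -0.63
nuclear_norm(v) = 4.80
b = v + a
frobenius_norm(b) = 4.79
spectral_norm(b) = 4.78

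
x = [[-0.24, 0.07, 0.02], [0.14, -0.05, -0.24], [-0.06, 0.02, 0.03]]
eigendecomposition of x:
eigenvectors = [[(0.91+0j),  -0.27+0.03j,  (-0.27-0.03j)],[(-0.36+0j),  -0.96+0.00j,  -0.96-0.00j],[0.21+0.00j,  (0.05+0.09j),  0.05-0.09j]]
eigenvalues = [(-0.26+0j), 0.02j, -0.02j]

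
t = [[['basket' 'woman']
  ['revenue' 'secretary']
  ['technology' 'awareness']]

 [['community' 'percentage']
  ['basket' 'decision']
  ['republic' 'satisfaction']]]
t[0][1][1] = 'secretary'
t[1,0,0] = 'community'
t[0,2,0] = 'technology'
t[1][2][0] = 'republic'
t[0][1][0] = 'revenue'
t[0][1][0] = 'revenue'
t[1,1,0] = 'basket'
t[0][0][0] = 'basket'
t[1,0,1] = 'percentage'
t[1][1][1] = 'decision'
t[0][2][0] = 'technology'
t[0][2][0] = 'technology'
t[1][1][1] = 'decision'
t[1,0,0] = 'community'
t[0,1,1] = 'secretary'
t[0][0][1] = 'woman'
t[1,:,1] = ['percentage', 'decision', 'satisfaction']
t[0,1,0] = 'revenue'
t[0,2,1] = 'awareness'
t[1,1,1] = 'decision'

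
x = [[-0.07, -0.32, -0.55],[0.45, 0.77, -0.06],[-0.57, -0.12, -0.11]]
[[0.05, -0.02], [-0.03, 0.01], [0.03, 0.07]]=x@ [[-0.03, -0.14], [-0.03, 0.1], [-0.07, -0.00]]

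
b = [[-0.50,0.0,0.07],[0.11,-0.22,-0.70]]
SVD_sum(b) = [[-0.08, 0.06, 0.21], [0.24, -0.20, -0.66]] + [[-0.42, -0.06, -0.14], [-0.13, -0.02, -0.04]]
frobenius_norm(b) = 0.90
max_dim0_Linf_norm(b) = 0.7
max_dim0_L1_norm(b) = 0.77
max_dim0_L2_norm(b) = 0.7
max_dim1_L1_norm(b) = 1.03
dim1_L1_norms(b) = [0.57, 1.03]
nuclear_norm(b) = 1.23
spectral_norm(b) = 0.76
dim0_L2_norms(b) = [0.51, 0.22, 0.7]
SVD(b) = [[-0.30, 0.95],[0.95, 0.30]] @ diag([0.7638213816831406, 0.47114424212087935]) @ [[0.33, -0.27, -0.90], [-0.94, -0.14, -0.31]]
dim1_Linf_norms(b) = [0.5, 0.7]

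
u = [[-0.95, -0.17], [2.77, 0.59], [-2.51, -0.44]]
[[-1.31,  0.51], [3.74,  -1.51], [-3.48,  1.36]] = u @[[1.55, -0.52], [-0.93, -0.12]]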